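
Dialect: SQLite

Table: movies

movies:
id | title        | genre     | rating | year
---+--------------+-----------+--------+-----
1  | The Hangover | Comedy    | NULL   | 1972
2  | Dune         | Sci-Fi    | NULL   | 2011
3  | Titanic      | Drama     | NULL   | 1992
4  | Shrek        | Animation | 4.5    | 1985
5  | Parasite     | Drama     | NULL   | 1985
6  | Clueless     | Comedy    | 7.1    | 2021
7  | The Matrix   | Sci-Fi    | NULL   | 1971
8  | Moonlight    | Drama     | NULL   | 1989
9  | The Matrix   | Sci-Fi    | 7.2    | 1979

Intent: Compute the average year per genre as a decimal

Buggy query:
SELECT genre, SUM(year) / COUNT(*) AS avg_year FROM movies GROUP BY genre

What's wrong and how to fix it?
Bug: Both operands are integers, so '/' performs integer division and truncates

Fix: Multiply by 1.0 (or CAST to REAL) to force floating-point division

Corrected query:
SELECT genre, SUM(year) * 1.0 / COUNT(*) AS avg_year FROM movies GROUP BY genre

Result:
genre     | avg_year   
----------+------------
Animation | 1985       
Comedy    | 1996.5     
Drama     | 1988.666667
Sci-Fi    | 1987       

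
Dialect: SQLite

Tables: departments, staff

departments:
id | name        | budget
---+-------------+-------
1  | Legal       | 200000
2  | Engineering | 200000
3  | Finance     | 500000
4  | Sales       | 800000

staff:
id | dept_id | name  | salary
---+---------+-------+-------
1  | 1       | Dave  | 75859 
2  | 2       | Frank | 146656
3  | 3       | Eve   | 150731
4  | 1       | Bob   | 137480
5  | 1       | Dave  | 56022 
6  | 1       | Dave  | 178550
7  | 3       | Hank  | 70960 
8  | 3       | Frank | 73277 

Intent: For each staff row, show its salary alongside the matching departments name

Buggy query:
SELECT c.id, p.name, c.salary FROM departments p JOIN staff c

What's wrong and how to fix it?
Bug: Missing join condition: each staff row is matched to all departments rows instead of just its own

Fix: Add ON c.dept_id = p.id to the JOIN

Corrected query:
SELECT c.id, p.name, c.salary FROM departments p JOIN staff c ON c.dept_id = p.id

Result:
id | name        | salary
---+-------------+-------
1  | Legal       | 75859 
2  | Engineering | 146656
3  | Finance     | 150731
4  | Legal       | 137480
5  | Legal       | 56022 
6  | Legal       | 178550
7  | Finance     | 70960 
8  | Finance     | 73277 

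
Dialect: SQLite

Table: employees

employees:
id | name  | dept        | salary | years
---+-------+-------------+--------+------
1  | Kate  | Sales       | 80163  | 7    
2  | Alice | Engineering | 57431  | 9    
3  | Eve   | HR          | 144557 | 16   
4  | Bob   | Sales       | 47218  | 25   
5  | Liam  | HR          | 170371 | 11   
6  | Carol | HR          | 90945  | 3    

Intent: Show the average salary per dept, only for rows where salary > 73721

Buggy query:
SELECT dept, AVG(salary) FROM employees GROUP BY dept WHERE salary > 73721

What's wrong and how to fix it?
Bug: WHERE cannot follow GROUP BY

Fix: Place WHERE between FROM and GROUP BY

Corrected query:
SELECT dept, AVG(salary) FROM employees WHERE salary > 73721 GROUP BY dept

Result:
dept  | AVG(salary)
------+------------
HR    | 135291     
Sales | 80163      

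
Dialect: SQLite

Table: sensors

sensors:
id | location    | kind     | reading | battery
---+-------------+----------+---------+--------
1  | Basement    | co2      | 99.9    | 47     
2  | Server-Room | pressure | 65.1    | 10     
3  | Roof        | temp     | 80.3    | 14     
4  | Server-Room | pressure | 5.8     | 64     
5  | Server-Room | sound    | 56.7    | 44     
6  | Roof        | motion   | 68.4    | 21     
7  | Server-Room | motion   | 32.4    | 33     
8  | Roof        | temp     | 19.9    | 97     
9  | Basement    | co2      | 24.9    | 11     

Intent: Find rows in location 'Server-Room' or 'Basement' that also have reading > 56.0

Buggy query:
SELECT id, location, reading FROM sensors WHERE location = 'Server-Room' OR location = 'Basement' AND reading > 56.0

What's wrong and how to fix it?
Bug: AND binds tighter than OR, so this parses as location = 'Server-Room' OR (location = 'Basement' AND reading > 56.0)

Fix: Add parentheses around the OR so the AND applies to both alternatives

Corrected query:
SELECT id, location, reading FROM sensors WHERE (location = 'Server-Room' OR location = 'Basement') AND reading > 56.0

Result:
id | location    | reading
---+-------------+--------
1  | Basement    | 99.9   
2  | Server-Room | 65.1   
5  | Server-Room | 56.7   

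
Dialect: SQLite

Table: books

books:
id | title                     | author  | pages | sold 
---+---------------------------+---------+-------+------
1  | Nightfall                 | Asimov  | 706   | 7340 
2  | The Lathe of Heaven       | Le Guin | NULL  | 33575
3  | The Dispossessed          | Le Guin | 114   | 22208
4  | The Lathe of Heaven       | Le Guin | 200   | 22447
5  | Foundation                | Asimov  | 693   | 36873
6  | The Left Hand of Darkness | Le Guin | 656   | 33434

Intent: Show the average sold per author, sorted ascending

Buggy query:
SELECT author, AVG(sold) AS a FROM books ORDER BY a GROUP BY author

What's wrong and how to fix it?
Bug: ORDER BY appears before GROUP BY; SQL clause order requires GROUP BY first

Fix: Reorder: SELECT … FROM … GROUP BY … ORDER BY …

Corrected query:
SELECT author, AVG(sold) AS a FROM books GROUP BY author ORDER BY a

Result:
author  | a      
--------+--------
Asimov  | 22106.5
Le Guin | 27916  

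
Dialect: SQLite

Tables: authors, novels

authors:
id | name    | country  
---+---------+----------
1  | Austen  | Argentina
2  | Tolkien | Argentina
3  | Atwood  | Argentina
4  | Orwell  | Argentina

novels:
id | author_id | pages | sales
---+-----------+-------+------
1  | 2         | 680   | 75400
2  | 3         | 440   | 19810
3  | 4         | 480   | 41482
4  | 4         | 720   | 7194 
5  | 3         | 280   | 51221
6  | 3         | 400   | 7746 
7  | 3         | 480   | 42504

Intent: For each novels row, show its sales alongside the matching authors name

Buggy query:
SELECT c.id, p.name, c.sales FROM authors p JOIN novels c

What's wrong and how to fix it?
Bug: Missing join condition: each novels row is matched to all authors rows instead of just its own

Fix: Add ON c.author_id = p.id to the JOIN

Corrected query:
SELECT c.id, p.name, c.sales FROM authors p JOIN novels c ON c.author_id = p.id

Result:
id | name    | sales
---+---------+------
1  | Tolkien | 75400
2  | Atwood  | 19810
3  | Orwell  | 41482
4  | Orwell  | 7194 
5  | Atwood  | 51221
6  | Atwood  | 7746 
7  | Atwood  | 42504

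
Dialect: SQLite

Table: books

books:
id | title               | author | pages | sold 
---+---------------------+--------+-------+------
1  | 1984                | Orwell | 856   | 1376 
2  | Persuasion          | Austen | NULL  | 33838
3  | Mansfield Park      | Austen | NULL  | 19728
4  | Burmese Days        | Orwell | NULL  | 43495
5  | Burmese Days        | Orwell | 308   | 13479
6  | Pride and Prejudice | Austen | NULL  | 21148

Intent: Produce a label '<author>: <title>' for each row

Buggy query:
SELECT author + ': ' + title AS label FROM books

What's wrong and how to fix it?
Bug: SQLite uses || for string concatenation; + coerces text to numbers (yielding 0)

Fix: Replace + with || to concatenate text

Corrected query:
SELECT author || ': ' || title AS label FROM books

Result:
label                      
---------------------------
Orwell: 1984               
Austen: Persuasion         
Austen: Mansfield Park     
Orwell: Burmese Days       
Orwell: Burmese Days       
Austen: Pride and Prejudice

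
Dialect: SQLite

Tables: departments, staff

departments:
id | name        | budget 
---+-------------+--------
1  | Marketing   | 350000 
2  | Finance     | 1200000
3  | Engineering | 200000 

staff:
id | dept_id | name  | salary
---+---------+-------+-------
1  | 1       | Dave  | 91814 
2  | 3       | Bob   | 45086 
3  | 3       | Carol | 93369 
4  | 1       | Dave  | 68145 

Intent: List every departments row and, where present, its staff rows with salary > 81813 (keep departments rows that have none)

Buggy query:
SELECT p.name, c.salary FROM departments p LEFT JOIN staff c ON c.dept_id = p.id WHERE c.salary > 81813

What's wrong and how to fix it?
Bug: Filtering c.salary in WHERE discards the NULL rows produced by LEFT JOIN, turning it into an inner join

Fix: Move the right-table condition into the ON clause so unmatched parents are kept

Corrected query:
SELECT p.name, c.salary FROM departments p LEFT JOIN staff c ON c.dept_id = p.id AND c.salary > 81813

Result:
name        | salary
------------+-------
Marketing   | 91814 
Finance     | NULL  
Engineering | 93369 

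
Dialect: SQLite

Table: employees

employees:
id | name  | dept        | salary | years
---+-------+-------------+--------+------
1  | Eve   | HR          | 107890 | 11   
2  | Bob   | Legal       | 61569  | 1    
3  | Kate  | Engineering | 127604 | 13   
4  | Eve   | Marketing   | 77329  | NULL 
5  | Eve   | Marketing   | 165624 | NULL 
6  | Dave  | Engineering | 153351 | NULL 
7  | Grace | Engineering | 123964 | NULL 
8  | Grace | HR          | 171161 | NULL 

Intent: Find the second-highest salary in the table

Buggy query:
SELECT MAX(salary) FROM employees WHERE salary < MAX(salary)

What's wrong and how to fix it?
Bug: MAX(salary) on the right of the comparison is an aggregate-in-WHERE error

Fix: Compute the overall MAX in a subquery, then take MAX of rows below it

Corrected query:
SELECT MAX(salary) FROM employees WHERE salary < (SELECT MAX(salary) FROM employees)

Result:
MAX(salary)
-----------
165624     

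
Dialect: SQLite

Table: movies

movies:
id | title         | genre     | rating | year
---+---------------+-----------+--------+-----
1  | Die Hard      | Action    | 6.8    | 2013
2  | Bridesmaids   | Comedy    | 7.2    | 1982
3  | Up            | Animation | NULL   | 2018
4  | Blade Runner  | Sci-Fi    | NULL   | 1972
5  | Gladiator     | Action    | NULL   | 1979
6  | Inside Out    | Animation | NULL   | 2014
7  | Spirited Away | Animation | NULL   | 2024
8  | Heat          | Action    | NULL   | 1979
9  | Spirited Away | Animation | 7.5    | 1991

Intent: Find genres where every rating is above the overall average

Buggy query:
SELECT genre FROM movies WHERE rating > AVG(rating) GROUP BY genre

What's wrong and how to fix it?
Bug: AVG() is an aggregate; it can't sit directly in WHERE

Fix: Compute the overall average in a scalar subquery and compare each group's MIN against it in HAVING

Corrected query:
SELECT genre FROM movies GROUP BY genre HAVING MIN(rating) > (SELECT AVG(rating) FROM movies)

Result:
genre    
---------
Animation
Comedy   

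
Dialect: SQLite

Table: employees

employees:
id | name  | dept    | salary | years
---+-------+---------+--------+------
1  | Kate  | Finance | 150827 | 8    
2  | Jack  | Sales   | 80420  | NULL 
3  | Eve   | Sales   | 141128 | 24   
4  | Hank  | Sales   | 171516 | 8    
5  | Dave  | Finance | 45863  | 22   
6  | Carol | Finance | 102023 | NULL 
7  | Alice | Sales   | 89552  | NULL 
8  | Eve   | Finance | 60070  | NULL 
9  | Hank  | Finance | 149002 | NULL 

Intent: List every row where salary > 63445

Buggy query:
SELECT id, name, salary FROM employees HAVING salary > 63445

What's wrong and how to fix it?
Bug: This is a non-aggregate query (no GROUP BY, no aggregates), so in SQLite the HAVING clause is invalid here; a row-level condition belongs in WHERE

Fix: Replace HAVING with WHERE since the condition applies to individual rows

Corrected query:
SELECT id, name, salary FROM employees WHERE salary > 63445

Result:
id | name  | salary
---+-------+-------
1  | Kate  | 150827
2  | Jack  | 80420 
3  | Eve   | 141128
4  | Hank  | 171516
6  | Carol | 102023
7  | Alice | 89552 
9  | Hank  | 149002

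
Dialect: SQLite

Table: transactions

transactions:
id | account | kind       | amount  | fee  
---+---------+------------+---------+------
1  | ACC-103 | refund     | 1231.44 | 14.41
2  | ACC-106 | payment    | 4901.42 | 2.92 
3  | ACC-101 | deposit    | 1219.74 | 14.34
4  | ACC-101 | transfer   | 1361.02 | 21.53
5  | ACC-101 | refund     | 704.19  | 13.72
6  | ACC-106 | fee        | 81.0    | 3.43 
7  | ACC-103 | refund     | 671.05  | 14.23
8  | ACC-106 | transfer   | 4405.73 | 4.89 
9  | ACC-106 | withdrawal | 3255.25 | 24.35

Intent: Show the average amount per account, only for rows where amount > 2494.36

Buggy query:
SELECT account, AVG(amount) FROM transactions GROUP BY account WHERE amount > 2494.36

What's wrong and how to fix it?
Bug: WHERE cannot follow GROUP BY

Fix: Move the WHERE clause before GROUP BY

Corrected query:
SELECT account, AVG(amount) FROM transactions WHERE amount > 2494.36 GROUP BY account

Result:
account | AVG(amount)
--------+------------
ACC-106 | 4187.466667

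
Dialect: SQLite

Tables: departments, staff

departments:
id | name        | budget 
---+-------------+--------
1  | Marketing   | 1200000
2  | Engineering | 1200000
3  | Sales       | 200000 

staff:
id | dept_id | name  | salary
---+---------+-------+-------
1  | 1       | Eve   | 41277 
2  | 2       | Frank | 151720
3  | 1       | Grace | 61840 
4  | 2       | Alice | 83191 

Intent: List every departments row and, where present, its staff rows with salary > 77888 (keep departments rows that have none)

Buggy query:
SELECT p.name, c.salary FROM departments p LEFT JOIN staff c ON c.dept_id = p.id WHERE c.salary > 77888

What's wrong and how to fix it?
Bug: A WHERE condition on the right-hand table after LEFT JOIN drops unmatched parents

Fix: Put 'c.salary > 77888' in the JOIN's ON clause instead of WHERE

Corrected query:
SELECT p.name, c.salary FROM departments p LEFT JOIN staff c ON c.dept_id = p.id AND c.salary > 77888

Result:
name        | salary
------------+-------
Marketing   | NULL  
Engineering | 83191 
Engineering | 151720
Sales       | NULL  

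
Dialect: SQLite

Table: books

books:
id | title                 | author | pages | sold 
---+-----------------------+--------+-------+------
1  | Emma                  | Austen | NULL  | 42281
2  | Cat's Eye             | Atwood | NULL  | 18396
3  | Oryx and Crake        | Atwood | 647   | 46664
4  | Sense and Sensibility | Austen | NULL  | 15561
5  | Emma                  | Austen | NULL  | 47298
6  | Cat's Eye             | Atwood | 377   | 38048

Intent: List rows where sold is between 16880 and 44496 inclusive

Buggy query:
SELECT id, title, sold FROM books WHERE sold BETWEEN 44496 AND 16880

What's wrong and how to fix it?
Bug: BETWEEN expects the lower bound first; with 44496 AND 16880 the range is empty

Fix: Write BETWEEN 16880 AND 44496

Corrected query:
SELECT id, title, sold FROM books WHERE sold BETWEEN 16880 AND 44496

Result:
id | title     | sold 
---+-----------+------
1  | Emma      | 42281
2  | Cat's Eye | 18396
6  | Cat's Eye | 38048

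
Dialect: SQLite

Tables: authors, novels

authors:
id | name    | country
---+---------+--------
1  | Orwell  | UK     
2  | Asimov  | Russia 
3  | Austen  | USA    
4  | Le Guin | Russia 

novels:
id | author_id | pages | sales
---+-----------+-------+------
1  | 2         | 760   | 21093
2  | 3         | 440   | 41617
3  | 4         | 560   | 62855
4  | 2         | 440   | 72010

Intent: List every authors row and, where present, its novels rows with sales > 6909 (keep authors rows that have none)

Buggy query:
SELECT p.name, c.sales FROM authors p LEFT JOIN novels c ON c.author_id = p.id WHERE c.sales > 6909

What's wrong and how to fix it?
Bug: A WHERE condition on the right-hand table after LEFT JOIN drops unmatched parents

Fix: Put 'c.sales > 6909' in the JOIN's ON clause instead of WHERE

Corrected query:
SELECT p.name, c.sales FROM authors p LEFT JOIN novels c ON c.author_id = p.id AND c.sales > 6909

Result:
name    | sales
--------+------
Orwell  | NULL 
Asimov  | 21093
Asimov  | 72010
Austen  | 41617
Le Guin | 62855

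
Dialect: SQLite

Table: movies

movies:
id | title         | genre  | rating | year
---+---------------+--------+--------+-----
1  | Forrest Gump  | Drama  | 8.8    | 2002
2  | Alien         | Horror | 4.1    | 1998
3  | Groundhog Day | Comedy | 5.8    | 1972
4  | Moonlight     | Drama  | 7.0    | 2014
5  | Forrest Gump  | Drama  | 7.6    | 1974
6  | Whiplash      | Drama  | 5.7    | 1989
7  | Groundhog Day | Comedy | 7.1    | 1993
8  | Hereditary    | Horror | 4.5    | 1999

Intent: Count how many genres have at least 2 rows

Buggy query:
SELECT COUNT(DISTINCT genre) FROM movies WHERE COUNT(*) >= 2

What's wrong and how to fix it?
Bug: WHERE filters individual rows, not groups, so a group-level COUNT is invalid there

Fix: Group first with HAVING COUNT(*) >= 2, then COUNT the resulting groups

Corrected query:
SELECT COUNT(*) FROM (SELECT genre FROM movies GROUP BY genre HAVING COUNT(*) >= 2)

Result:
COUNT(*)
--------
3       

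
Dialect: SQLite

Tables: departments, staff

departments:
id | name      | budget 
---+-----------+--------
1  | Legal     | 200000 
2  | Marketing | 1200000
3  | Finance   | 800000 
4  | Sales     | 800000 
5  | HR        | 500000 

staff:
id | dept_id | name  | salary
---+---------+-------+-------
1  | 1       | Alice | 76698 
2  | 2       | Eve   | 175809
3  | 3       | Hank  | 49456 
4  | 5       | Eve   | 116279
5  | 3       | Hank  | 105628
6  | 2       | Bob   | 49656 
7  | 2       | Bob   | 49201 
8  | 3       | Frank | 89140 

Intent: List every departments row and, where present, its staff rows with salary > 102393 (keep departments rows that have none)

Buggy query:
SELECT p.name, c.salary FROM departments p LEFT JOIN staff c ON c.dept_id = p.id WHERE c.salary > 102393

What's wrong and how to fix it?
Bug: A WHERE condition on the right-hand table after LEFT JOIN drops unmatched parents

Fix: Put 'c.salary > 102393' in the JOIN's ON clause instead of WHERE

Corrected query:
SELECT p.name, c.salary FROM departments p LEFT JOIN staff c ON c.dept_id = p.id AND c.salary > 102393

Result:
name      | salary
----------+-------
Legal     | NULL  
Marketing | 175809
Finance   | 105628
Sales     | NULL  
HR        | 116279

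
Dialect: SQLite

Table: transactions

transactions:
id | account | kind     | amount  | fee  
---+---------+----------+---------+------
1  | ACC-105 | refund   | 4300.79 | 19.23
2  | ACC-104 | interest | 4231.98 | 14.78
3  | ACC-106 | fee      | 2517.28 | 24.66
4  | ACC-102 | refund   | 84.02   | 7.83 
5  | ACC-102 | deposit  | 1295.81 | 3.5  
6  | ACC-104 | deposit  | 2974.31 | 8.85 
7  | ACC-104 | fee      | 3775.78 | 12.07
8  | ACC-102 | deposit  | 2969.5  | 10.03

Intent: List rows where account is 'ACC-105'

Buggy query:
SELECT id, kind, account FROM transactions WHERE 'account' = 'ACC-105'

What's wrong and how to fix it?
Bug: 'account' in single quotes is a string literal, not the column; the comparison is literal-vs-literal and never true

Fix: Remove the quotes around the column name (or use double quotes for an identifier)

Corrected query:
SELECT id, kind, account FROM transactions WHERE account = 'ACC-105'

Result:
id | kind   | account
---+--------+--------
1  | refund | ACC-105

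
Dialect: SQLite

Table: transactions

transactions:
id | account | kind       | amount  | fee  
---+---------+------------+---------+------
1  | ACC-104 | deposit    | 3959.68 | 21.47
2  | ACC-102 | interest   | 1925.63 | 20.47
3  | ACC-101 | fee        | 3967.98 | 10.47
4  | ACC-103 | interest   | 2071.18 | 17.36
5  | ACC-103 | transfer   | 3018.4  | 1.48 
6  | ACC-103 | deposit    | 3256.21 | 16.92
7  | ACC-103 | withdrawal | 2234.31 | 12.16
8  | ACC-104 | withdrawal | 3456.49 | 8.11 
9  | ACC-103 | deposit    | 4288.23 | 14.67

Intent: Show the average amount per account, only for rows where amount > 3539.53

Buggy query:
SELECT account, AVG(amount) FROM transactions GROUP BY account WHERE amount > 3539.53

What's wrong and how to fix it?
Bug: WHERE cannot follow GROUP BY

Fix: Place WHERE between FROM and GROUP BY

Corrected query:
SELECT account, AVG(amount) FROM transactions WHERE amount > 3539.53 GROUP BY account

Result:
account | AVG(amount)
--------+------------
ACC-101 | 3967.98    
ACC-103 | 4288.23    
ACC-104 | 3959.68    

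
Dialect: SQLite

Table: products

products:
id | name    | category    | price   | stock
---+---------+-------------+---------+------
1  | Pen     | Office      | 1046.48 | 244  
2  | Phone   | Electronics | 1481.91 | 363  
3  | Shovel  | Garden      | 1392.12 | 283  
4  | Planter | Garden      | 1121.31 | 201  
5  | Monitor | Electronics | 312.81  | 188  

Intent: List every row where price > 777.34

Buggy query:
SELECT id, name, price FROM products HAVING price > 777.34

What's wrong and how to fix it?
Bug: This is a non-aggregate query (no GROUP BY, no aggregates), so in SQLite the HAVING clause is invalid here; a row-level condition belongs in WHERE

Fix: Use WHERE for row-level filtering

Corrected query:
SELECT id, name, price FROM products WHERE price > 777.34

Result:
id | name    | price  
---+---------+--------
1  | Pen     | 1046.48
2  | Phone   | 1481.91
3  | Shovel  | 1392.12
4  | Planter | 1121.31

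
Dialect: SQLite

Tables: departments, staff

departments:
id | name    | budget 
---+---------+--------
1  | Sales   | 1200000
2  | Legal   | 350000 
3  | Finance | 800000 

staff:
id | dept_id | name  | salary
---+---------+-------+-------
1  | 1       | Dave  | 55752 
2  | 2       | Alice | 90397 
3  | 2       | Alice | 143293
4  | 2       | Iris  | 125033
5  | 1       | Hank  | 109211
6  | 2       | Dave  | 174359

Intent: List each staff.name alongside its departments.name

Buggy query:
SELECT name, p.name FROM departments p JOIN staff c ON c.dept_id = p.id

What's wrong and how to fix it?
Bug: 'name' exists in both joined tables, so the database can't tell which one is meant

Fix: Prefix ambiguous columns with the table alias

Corrected query:
SELECT c.name, p.name FROM departments p JOIN staff c ON c.dept_id = p.id

Result:
name  | name 
------+------
Dave  | Sales
Alice | Legal
Alice | Legal
Iris  | Legal
Hank  | Sales
Dave  | Legal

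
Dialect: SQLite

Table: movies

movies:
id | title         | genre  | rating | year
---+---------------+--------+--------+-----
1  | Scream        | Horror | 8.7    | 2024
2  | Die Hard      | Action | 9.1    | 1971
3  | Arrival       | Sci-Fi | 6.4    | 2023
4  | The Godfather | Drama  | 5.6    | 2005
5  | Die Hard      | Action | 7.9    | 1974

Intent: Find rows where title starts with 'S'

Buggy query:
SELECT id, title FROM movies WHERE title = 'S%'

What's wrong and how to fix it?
Bug: Wildcards only work with LIKE; '=' treats '%' as a literal character

Fix: Replace '=' with LIKE so 'S%' is treated as a pattern

Corrected query:
SELECT id, title FROM movies WHERE title LIKE 'S%'

Result:
id | title 
---+-------
1  | Scream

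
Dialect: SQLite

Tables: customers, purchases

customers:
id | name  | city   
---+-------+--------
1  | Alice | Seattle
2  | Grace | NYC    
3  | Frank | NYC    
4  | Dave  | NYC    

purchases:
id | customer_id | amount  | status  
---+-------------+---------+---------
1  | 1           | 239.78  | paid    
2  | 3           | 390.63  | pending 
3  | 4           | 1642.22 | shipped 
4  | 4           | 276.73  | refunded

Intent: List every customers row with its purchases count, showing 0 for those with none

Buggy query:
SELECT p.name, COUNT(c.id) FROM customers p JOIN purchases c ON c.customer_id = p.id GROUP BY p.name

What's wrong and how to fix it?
Bug: INNER JOIN drops customers rows that have no matching purchases rows

Fix: Switch to LEFT JOIN to retain unmatched parent rows

Corrected query:
SELECT p.name, COUNT(c.id) FROM customers p LEFT JOIN purchases c ON c.customer_id = p.id GROUP BY p.name

Result:
name  | COUNT(c.id)
------+------------
Alice | 1          
Dave  | 2          
Frank | 1          
Grace | 0          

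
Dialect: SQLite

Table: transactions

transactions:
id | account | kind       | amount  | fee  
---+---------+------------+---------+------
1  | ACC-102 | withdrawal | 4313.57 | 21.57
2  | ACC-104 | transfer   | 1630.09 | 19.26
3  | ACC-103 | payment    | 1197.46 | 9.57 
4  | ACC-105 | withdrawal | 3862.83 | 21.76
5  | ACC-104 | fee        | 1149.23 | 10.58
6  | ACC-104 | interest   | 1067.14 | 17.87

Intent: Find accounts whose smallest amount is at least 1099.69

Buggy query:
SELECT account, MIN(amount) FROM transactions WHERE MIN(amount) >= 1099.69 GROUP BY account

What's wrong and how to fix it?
Bug: Aggregates like MIN are computed per group after WHERE runs

Fix: Use HAVING for the per-group MIN condition

Corrected query:
SELECT account, MIN(amount) FROM transactions GROUP BY account HAVING MIN(amount) >= 1099.69

Result:
account | MIN(amount)
--------+------------
ACC-102 | 4313.57    
ACC-103 | 1197.46    
ACC-105 | 3862.83    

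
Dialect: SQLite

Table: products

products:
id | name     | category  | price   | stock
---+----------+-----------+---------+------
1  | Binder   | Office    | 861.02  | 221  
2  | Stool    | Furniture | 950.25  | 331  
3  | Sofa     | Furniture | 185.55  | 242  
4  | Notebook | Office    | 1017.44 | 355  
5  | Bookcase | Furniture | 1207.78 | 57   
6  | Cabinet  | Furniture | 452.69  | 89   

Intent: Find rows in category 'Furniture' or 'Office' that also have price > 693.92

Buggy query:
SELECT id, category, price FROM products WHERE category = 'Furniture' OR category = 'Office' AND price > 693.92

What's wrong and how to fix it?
Bug: AND binds tighter than OR, so this parses as category = 'Furniture' OR (category = 'Office' AND price > 693.92)

Fix: Add parentheses around the OR so the AND applies to both alternatives

Corrected query:
SELECT id, category, price FROM products WHERE (category = 'Furniture' OR category = 'Office') AND price > 693.92

Result:
id | category  | price  
---+-----------+--------
1  | Office    | 861.02 
2  | Furniture | 950.25 
4  | Office    | 1017.44
5  | Furniture | 1207.78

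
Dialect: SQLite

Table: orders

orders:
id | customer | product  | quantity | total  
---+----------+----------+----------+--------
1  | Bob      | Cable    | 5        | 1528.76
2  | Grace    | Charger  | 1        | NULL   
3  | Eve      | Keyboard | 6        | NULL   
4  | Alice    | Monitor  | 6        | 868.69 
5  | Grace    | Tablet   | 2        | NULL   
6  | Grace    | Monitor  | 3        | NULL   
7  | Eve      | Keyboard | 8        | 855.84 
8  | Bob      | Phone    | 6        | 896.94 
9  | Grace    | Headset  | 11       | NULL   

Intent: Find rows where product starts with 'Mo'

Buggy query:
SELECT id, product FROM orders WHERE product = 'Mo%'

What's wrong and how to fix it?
Bug: Wildcards only work with LIKE; '=' treats '%' as a literal character

Fix: Use LIKE for wildcard pattern matching

Corrected query:
SELECT id, product FROM orders WHERE product LIKE 'Mo%'

Result:
id | product
---+--------
4  | Monitor
6  | Monitor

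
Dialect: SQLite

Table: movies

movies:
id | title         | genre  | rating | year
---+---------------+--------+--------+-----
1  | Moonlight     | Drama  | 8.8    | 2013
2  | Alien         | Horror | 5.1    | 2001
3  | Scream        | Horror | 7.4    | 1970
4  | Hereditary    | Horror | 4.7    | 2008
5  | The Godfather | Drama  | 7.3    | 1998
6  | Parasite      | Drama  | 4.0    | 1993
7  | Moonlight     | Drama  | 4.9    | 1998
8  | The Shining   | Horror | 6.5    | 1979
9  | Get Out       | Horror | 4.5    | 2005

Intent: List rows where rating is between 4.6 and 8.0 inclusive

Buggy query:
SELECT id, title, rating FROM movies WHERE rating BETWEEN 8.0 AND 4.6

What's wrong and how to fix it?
Bug: The bounds are reversed; BETWEEN a AND b requires a <= b to match anything

Fix: Swap the bounds so the smaller value comes first

Corrected query:
SELECT id, title, rating FROM movies WHERE rating BETWEEN 4.6 AND 8.0

Result:
id | title         | rating
---+---------------+-------
2  | Alien         | 5.1   
3  | Scream        | 7.4   
4  | Hereditary    | 4.7   
5  | The Godfather | 7.3   
7  | Moonlight     | 4.9   
8  | The Shining   | 6.5   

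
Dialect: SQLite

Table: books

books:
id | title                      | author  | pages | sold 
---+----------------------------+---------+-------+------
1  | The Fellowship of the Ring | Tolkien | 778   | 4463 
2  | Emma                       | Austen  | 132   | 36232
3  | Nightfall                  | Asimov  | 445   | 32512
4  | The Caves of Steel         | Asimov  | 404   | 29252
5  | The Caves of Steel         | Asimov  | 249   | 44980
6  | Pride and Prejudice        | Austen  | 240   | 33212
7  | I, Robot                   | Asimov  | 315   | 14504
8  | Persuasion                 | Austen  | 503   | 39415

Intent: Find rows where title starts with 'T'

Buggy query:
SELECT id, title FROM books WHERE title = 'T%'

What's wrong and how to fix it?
Bug: Wildcards only work with LIKE; '=' treats '%' as a literal character

Fix: Use LIKE for wildcard pattern matching

Corrected query:
SELECT id, title FROM books WHERE title LIKE 'T%'

Result:
id | title                     
---+---------------------------
1  | The Fellowship of the Ring
4  | The Caves of Steel        
5  | The Caves of Steel        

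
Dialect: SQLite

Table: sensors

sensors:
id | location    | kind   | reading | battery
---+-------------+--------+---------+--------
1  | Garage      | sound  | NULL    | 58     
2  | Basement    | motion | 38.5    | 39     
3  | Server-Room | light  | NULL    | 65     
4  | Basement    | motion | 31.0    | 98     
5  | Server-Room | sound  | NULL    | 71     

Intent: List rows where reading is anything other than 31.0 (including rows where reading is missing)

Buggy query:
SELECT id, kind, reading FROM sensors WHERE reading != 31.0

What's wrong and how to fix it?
Bug: Inequality against NULL is unknown, not true; rows with NULL are dropped

Fix: Add an explicit OR reading IS NULL to include the missing-value rows

Corrected query:
SELECT id, kind, reading FROM sensors WHERE reading != 31.0 OR reading IS NULL

Result:
id | kind   | reading
---+--------+--------
1  | sound  | NULL   
2  | motion | 38.5   
3  | light  | NULL   
5  | sound  | NULL   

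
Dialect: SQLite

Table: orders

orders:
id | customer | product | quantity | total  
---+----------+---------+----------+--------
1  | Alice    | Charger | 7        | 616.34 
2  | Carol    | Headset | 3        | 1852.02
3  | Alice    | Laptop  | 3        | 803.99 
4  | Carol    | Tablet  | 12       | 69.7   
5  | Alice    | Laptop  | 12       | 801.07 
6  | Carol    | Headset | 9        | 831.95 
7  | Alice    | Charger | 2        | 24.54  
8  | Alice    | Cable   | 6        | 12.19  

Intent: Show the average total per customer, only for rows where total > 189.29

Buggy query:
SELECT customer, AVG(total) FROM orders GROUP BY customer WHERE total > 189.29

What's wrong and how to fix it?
Bug: Row-level WHERE must come before GROUP BY in the clause order

Fix: Place WHERE between FROM and GROUP BY

Corrected query:
SELECT customer, AVG(total) FROM orders WHERE total > 189.29 GROUP BY customer

Result:
customer | AVG(total)
---------+-----------
Alice    | 740.466667
Carol    | 1341.985  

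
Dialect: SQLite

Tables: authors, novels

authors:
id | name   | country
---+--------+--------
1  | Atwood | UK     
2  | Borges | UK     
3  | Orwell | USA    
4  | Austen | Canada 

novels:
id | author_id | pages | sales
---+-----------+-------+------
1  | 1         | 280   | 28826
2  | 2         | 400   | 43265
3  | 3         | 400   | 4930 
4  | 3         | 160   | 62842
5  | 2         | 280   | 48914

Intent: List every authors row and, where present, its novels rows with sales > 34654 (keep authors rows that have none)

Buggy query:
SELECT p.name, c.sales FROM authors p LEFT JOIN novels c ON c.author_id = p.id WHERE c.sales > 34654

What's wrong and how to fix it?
Bug: A WHERE condition on the right-hand table after LEFT JOIN drops unmatched parents

Fix: Put 'c.sales > 34654' in the JOIN's ON clause instead of WHERE

Corrected query:
SELECT p.name, c.sales FROM authors p LEFT JOIN novels c ON c.author_id = p.id AND c.sales > 34654

Result:
name   | sales
-------+------
Atwood | NULL 
Borges | 43265
Borges | 48914
Orwell | 62842
Austen | NULL 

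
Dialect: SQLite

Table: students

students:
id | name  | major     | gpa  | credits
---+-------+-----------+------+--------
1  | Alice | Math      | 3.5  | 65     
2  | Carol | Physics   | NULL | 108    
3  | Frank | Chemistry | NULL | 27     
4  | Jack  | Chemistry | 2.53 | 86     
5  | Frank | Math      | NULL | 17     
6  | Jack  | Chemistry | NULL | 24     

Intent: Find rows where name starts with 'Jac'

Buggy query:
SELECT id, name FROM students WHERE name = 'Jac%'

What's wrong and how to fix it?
Bug: '=' compares the literal string including the % character; pattern matching needs LIKE

Fix: Use LIKE for wildcard pattern matching

Corrected query:
SELECT id, name FROM students WHERE name LIKE 'Jac%'

Result:
id | name
---+-----
4  | Jack
6  | Jack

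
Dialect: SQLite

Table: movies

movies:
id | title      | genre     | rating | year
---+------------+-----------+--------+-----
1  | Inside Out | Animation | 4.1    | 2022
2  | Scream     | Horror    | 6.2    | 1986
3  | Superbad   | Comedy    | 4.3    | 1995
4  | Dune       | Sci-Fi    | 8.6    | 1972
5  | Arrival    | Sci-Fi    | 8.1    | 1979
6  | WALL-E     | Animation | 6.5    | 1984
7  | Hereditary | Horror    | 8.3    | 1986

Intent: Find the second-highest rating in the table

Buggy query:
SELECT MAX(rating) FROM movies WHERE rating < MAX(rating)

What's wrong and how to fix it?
Bug: The inner MAX is an aggregate inside WHERE, which is not allowed

Fix: Compute the overall MAX in a subquery, then take MAX of rows below it

Corrected query:
SELECT MAX(rating) FROM movies WHERE rating < (SELECT MAX(rating) FROM movies)

Result:
MAX(rating)
-----------
8.3        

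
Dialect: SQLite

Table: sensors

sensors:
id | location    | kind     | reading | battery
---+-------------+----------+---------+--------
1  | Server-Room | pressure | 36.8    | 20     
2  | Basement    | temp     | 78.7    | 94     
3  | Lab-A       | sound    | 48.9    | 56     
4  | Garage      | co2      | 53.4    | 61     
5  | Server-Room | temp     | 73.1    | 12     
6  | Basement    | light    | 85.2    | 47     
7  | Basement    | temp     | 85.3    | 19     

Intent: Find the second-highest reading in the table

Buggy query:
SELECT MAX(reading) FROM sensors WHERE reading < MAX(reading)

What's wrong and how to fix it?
Bug: The inner MAX is an aggregate inside WHERE, which is not allowed

Fix: Compute the overall MAX in a subquery, then take MAX of rows below it

Corrected query:
SELECT MAX(reading) FROM sensors WHERE reading < (SELECT MAX(reading) FROM sensors)

Result:
MAX(reading)
------------
85.2        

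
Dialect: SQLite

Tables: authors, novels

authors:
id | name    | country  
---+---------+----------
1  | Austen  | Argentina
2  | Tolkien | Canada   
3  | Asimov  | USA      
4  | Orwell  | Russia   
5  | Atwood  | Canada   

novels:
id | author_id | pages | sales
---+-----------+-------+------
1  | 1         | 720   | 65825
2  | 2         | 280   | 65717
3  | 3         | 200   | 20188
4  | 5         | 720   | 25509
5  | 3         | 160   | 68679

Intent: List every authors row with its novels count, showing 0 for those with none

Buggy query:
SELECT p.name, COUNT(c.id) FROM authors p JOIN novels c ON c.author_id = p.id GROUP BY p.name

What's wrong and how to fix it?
Bug: INNER JOIN drops authors rows that have no matching novels rows

Fix: Use LEFT JOIN so parents without children still appear (COUNT(c.id) gives 0)

Corrected query:
SELECT p.name, COUNT(c.id) FROM authors p LEFT JOIN novels c ON c.author_id = p.id GROUP BY p.name

Result:
name    | COUNT(c.id)
--------+------------
Asimov  | 2          
Atwood  | 1          
Austen  | 1          
Orwell  | 0          
Tolkien | 1          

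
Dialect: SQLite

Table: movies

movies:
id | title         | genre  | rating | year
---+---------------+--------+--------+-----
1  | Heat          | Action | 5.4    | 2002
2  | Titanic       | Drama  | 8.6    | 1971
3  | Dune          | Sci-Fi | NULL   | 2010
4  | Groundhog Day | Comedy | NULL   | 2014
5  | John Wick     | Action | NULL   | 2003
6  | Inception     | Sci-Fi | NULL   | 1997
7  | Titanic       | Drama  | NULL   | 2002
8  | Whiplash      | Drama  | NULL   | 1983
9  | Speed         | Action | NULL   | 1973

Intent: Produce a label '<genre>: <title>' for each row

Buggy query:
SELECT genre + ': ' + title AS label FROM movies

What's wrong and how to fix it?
Bug: '+' is numeric addition; on text columns SQLite converts them to 0 instead of concatenating

Fix: Use the || operator for string concatenation

Corrected query:
SELECT genre || ': ' || title AS label FROM movies

Result:
label                
---------------------
Action: Heat         
Drama: Titanic       
Sci-Fi: Dune         
Comedy: Groundhog Day
Action: John Wick    
Sci-Fi: Inception    
Drama: Titanic       
Drama: Whiplash      
Action: Speed        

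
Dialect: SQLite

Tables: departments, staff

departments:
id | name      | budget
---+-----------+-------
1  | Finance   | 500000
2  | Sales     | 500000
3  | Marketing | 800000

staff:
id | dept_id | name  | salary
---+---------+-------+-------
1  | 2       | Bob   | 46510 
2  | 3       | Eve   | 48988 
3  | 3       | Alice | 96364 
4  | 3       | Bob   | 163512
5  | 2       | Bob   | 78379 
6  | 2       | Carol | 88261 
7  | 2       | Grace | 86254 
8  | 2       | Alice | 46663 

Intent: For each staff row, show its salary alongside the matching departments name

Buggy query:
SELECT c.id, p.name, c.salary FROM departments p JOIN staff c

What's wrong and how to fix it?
Bug: Missing join condition: each staff row is matched to all departments rows instead of just its own

Fix: Add ON c.dept_id = p.id to the JOIN

Corrected query:
SELECT c.id, p.name, c.salary FROM departments p JOIN staff c ON c.dept_id = p.id

Result:
id | name      | salary
---+-----------+-------
1  | Sales     | 46510 
2  | Marketing | 48988 
3  | Marketing | 96364 
4  | Marketing | 163512
5  | Sales     | 78379 
6  | Sales     | 88261 
7  | Sales     | 86254 
8  | Sales     | 46663 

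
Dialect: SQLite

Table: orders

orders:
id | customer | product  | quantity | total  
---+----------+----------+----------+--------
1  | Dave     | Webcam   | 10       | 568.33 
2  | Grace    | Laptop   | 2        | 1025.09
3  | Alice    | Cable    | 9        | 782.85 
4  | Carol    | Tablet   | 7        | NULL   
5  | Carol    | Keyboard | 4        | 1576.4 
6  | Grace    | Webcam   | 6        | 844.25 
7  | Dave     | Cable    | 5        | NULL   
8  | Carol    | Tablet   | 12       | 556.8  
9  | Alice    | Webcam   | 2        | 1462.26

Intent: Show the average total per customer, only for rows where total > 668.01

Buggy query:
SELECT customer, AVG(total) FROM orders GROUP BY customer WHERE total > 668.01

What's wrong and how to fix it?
Bug: Row-level WHERE must come before GROUP BY in the clause order

Fix: Place WHERE between FROM and GROUP BY

Corrected query:
SELECT customer, AVG(total) FROM orders WHERE total > 668.01 GROUP BY customer

Result:
customer | AVG(total)
---------+-----------
Alice    | 1122.555  
Carol    | 1576.4    
Grace    | 934.67    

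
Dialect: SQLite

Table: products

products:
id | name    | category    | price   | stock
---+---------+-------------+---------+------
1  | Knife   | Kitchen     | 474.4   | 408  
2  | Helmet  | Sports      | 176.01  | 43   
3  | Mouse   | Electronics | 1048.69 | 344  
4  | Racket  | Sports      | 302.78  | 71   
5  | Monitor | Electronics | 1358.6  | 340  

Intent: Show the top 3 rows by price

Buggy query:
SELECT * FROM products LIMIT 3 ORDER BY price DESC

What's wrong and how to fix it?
Bug: ORDER BY cannot follow LIMIT; LIMIT is the final clause

Fix: Sort with ORDER BY, then apply LIMIT

Corrected query:
SELECT * FROM products ORDER BY price DESC LIMIT 3

Result:
id | name    | category    | price   | stock
---+---------+-------------+---------+------
5  | Monitor | Electronics | 1358.6  | 340  
3  | Mouse   | Electronics | 1048.69 | 344  
1  | Knife   | Kitchen     | 474.4   | 408  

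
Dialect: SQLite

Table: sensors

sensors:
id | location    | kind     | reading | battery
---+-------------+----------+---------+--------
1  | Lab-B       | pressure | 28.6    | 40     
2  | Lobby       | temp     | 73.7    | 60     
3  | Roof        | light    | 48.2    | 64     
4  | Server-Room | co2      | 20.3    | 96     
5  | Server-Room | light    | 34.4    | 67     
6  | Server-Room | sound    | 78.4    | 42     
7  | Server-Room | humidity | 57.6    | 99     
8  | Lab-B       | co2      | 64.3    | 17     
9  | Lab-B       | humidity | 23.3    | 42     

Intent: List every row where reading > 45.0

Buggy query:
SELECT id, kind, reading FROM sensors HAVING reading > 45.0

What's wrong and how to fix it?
Bug: HAVING filters the output of aggregation, but this query has no GROUP BY and no aggregate functions, so SQLite rejects it (HAVING clause on a non-aggregate query); the condition here is per row

Fix: Replace HAVING with WHERE since the condition applies to individual rows

Corrected query:
SELECT id, kind, reading FROM sensors WHERE reading > 45.0

Result:
id | kind     | reading
---+----------+--------
2  | temp     | 73.7   
3  | light    | 48.2   
6  | sound    | 78.4   
7  | humidity | 57.6   
8  | co2      | 64.3   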